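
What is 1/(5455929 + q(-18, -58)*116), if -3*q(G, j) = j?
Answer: 3/16374515 ≈ 1.8321e-7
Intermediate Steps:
q(G, j) = -j/3
1/(5455929 + q(-18, -58)*116) = 1/(5455929 - 1/3*(-58)*116) = 1/(5455929 + (58/3)*116) = 1/(5455929 + 6728/3) = 1/(16374515/3) = 3/16374515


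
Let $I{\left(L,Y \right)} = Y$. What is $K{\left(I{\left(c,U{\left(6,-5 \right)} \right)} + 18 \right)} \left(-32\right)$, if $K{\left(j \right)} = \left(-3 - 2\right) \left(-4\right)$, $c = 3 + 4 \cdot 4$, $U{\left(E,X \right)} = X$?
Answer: $-640$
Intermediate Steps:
$c = 19$ ($c = 3 + 16 = 19$)
$K{\left(j \right)} = 20$ ($K{\left(j \right)} = \left(-5\right) \left(-4\right) = 20$)
$K{\left(I{\left(c,U{\left(6,-5 \right)} \right)} + 18 \right)} \left(-32\right) = 20 \left(-32\right) = -640$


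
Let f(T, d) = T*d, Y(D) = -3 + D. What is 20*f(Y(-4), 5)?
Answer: -700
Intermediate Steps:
20*f(Y(-4), 5) = 20*((-3 - 4)*5) = 20*(-7*5) = 20*(-35) = -700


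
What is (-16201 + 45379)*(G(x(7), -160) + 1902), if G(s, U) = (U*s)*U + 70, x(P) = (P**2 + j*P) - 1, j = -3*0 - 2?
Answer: 25454070216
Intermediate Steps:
j = -2 (j = 0 - 2 = -2)
x(P) = -1 + P**2 - 2*P (x(P) = (P**2 - 2*P) - 1 = -1 + P**2 - 2*P)
G(s, U) = 70 + s*U**2 (G(s, U) = s*U**2 + 70 = 70 + s*U**2)
(-16201 + 45379)*(G(x(7), -160) + 1902) = (-16201 + 45379)*((70 + (-1 + 7**2 - 2*7)*(-160)**2) + 1902) = 29178*((70 + (-1 + 49 - 14)*25600) + 1902) = 29178*((70 + 34*25600) + 1902) = 29178*((70 + 870400) + 1902) = 29178*(870470 + 1902) = 29178*872372 = 25454070216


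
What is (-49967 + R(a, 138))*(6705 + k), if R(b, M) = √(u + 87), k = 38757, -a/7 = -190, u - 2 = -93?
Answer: -2271599754 + 90924*I ≈ -2.2716e+9 + 90924.0*I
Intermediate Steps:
u = -91 (u = 2 - 93 = -91)
a = 1330 (a = -7*(-190) = 1330)
R(b, M) = 2*I (R(b, M) = √(-91 + 87) = √(-4) = 2*I)
(-49967 + R(a, 138))*(6705 + k) = (-49967 + 2*I)*(6705 + 38757) = (-49967 + 2*I)*45462 = -2271599754 + 90924*I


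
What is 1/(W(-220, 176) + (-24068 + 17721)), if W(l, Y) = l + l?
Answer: -1/6787 ≈ -0.00014734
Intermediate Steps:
W(l, Y) = 2*l
1/(W(-220, 176) + (-24068 + 17721)) = 1/(2*(-220) + (-24068 + 17721)) = 1/(-440 - 6347) = 1/(-6787) = -1/6787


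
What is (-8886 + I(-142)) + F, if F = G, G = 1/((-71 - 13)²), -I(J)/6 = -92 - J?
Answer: -64816415/7056 ≈ -9186.0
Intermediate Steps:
I(J) = 552 + 6*J (I(J) = -6*(-92 - J) = 552 + 6*J)
G = 1/7056 (G = 1/((-84)²) = 1/7056 ≈ 0.00014172)
F = 1/7056 ≈ 0.00014172
(-8886 + I(-142)) + F = (-8886 + (552 + 6*(-142))) + 1/7056 = (-8886 + (552 - 852)) + 1/7056 = (-8886 - 300) + 1/7056 = -9186 + 1/7056 = -64816415/7056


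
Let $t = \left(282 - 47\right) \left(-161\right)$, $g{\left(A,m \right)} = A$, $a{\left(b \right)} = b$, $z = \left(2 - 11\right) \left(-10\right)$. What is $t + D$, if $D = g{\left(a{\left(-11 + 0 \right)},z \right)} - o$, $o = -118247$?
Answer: $80401$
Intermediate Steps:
$z = 90$ ($z = \left(-9\right) \left(-10\right) = 90$)
$t = -37835$ ($t = 235 \left(-161\right) = -37835$)
$D = 118236$ ($D = \left(-11 + 0\right) - -118247 = -11 + 118247 = 118236$)
$t + D = -37835 + 118236 = 80401$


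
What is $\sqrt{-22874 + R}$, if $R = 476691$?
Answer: $\sqrt{453817} \approx 673.66$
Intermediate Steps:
$\sqrt{-22874 + R} = \sqrt{-22874 + 476691} = \sqrt{453817}$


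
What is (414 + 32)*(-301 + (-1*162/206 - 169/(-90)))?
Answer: -619974119/4635 ≈ -1.3376e+5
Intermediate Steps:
(414 + 32)*(-301 + (-1*162/206 - 169/(-90))) = 446*(-301 + (-162*1/206 - 169*(-1/90))) = 446*(-301 + (-81/103 + 169/90)) = 446*(-301 + 10117/9270) = 446*(-2780153/9270) = -619974119/4635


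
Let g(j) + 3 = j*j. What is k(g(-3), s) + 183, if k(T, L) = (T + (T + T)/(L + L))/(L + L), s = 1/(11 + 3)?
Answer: 813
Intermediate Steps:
g(j) = -3 + j² (g(j) = -3 + j*j = -3 + j²)
s = 1/14 ≈ 0.071429
k(T, L) = (T + T/L)/(2*L) (k(T, L) = (T + (2*T)/((2*L)))/((2*L)) = (T + (2*T)*(1/(2*L)))*(1/(2*L)) = (T + T/L)*(1/(2*L)) = (T + T/L)/(2*L))
k(g(-3), s) + 183 = (-3 + (-3)²)*(1 + 1/14)/(2*14⁻²) + 183 = (½)*(-3 + 9)*196*(15/14) + 183 = (½)*6*196*(15/14) + 183 = 630 + 183 = 813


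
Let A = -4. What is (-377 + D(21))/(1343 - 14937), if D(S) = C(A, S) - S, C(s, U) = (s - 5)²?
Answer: 317/13594 ≈ 0.023319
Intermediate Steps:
C(s, U) = (-5 + s)²
D(S) = 81 - S (D(S) = (-5 - 4)² - S = (-9)² - S = 81 - S)
(-377 + D(21))/(1343 - 14937) = (-377 + (81 - 1*21))/(1343 - 14937) = (-377 + (81 - 21))/(-13594) = (-377 + 60)*(-1/13594) = -317*(-1/13594) = 317/13594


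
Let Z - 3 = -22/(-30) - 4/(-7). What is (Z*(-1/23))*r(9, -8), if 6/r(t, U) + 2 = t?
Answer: -904/5635 ≈ -0.16043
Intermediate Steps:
r(t, U) = 6/(-2 + t)
Z = 452/105 (Z = 3 + (-22/(-30) - 4/(-7)) = 3 + (-22*(-1/30) - 4*(-1/7)) = 3 + (11/15 + 4/7) = 3 + 137/105 = 452/105 ≈ 4.3048)
(Z*(-1/23))*r(9, -8) = (452*(-1/23)/105)*(6/(-2 + 9)) = (452*(-1*1/23)/105)*(6/7) = ((452/105)*(-1/23))*(6*(1/7)) = -452/2415*6/7 = -904/5635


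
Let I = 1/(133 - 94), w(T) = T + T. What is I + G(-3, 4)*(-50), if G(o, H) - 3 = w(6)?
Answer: -29249/39 ≈ -749.97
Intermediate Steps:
w(T) = 2*T
G(o, H) = 15 (G(o, H) = 3 + 2*6 = 3 + 12 = 15)
I = 1/39 ≈ 0.025641
I + G(-3, 4)*(-50) = 1/39 + 15*(-50) = 1/39 - 750 = -29249/39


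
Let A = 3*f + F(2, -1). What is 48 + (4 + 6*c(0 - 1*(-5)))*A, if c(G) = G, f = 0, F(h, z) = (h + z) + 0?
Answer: 82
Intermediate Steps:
F(h, z) = h + z
A = 1 (A = 3*0 + (2 - 1) = 0 + 1 = 1)
48 + (4 + 6*c(0 - 1*(-5)))*A = 48 + (4 + 6*(0 - 1*(-5)))*1 = 48 + (4 + 6*(0 + 5))*1 = 48 + (4 + 6*5)*1 = 48 + (4 + 30)*1 = 48 + 34*1 = 48 + 34 = 82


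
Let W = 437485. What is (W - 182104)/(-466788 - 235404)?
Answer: -85127/234064 ≈ -0.36369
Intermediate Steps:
(W - 182104)/(-466788 - 235404) = (437485 - 182104)/(-466788 - 235404) = 255381/(-702192) = 255381*(-1/702192) = -85127/234064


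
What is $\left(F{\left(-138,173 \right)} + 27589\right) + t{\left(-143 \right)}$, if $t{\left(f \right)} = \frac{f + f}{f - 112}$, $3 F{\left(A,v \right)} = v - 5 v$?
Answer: $\frac{6976661}{255} \approx 27359.0$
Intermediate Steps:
$F{\left(A,v \right)} = - \frac{4 v}{3}$ ($F{\left(A,v \right)} = \frac{v - 5 v}{3} = \frac{\left(-4\right) v}{3} = - \frac{4 v}{3}$)
$t{\left(f \right)} = \frac{2 f}{-112 + f}$
$\left(F{\left(-138,173 \right)} + 27589\right) + t{\left(-143 \right)} = \left(\left(- \frac{4}{3}\right) 173 + 27589\right) + 2 \left(-143\right) \frac{1}{-112 - 143} = \left(- \frac{692}{3} + 27589\right) + 2 \left(-143\right) \frac{1}{-255} = \frac{82075}{3} + 2 \left(-143\right) \left(- \frac{1}{255}\right) = \frac{82075}{3} + \frac{286}{255} = \frac{6976661}{255}$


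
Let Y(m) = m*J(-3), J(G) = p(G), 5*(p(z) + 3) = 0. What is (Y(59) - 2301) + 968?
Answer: -1510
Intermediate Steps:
p(z) = -3 (p(z) = -3 + (1/5)*0 = -3 + 0 = -3)
J(G) = -3
Y(m) = -3*m (Y(m) = m*(-3) = -3*m)
(Y(59) - 2301) + 968 = (-3*59 - 2301) + 968 = (-177 - 2301) + 968 = -2478 + 968 = -1510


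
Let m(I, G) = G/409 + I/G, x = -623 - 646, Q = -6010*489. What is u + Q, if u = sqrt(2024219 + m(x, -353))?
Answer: -2938890 + 5*sqrt(1687773257215503)/144377 ≈ -2.9375e+6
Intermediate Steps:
Q = -2938890
x = -1269
m(I, G) = G/409 + I/G (m(I, G) = G*(1/409) + I/G = G/409 + I/G)
u = 5*sqrt(1687773257215503)/144377 (u = sqrt(2024219 + ((1/409)*(-353) - 1269/(-353))) = sqrt(2024219 + (-353/409 - 1269*(-1/353))) = sqrt(2024219 + (-353/409 + 1269/353)) = sqrt(2024219 + 394412/144377) = sqrt(292251060975/144377) = 5*sqrt(1687773257215503)/144377 ≈ 1422.8)
u + Q = 5*sqrt(1687773257215503)/144377 - 2938890 = -2938890 + 5*sqrt(1687773257215503)/144377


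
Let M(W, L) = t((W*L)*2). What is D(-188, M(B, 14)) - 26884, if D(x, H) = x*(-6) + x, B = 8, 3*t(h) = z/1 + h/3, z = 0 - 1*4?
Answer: -25944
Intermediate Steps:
z = -4 (z = 0 - 4 = -4)
t(h) = -4/3 + h/9 (t(h) = (-4/1 + h/3)/3 = (-4*1 + h*(1/3))/3 = (-4 + h/3)/3 = -4/3 + h/9)
M(W, L) = -4/3 + 2*L*W/9 (M(W, L) = -4/3 + ((W*L)*2)/9 = -4/3 + ((L*W)*2)/9 = -4/3 + (2*L*W)/9 = -4/3 + 2*L*W/9)
D(x, H) = -5*x (D(x, H) = -6*x + x = -5*x)
D(-188, M(B, 14)) - 26884 = -5*(-188) - 26884 = 940 - 26884 = -25944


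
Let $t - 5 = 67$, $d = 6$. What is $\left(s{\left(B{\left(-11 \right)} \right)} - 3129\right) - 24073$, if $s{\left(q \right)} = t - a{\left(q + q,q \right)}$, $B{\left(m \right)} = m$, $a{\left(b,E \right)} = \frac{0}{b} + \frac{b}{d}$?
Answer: $- \frac{81379}{3} \approx -27126.0$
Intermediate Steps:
$a{\left(b,E \right)} = \frac{b}{6}$ ($a{\left(b,E \right)} = \frac{0}{b} + \frac{b}{6} = 0 + b \frac{1}{6} = 0 + \frac{b}{6} = \frac{b}{6}$)
$t = 72$ ($t = 5 + 67 = 72$)
$s{\left(q \right)} = 72 - \frac{q}{3}$ ($s{\left(q \right)} = 72 - \frac{q + q}{6} = 72 - \frac{2 q}{6} = 72 - \frac{q}{3}$)
$\left(s{\left(B{\left(-11 \right)} \right)} - 3129\right) - 24073 = \left(\left(72 - - \frac{11}{3}\right) - 3129\right) - 24073 = \left(\left(72 + \frac{11}{3}\right) - 3129\right) - 24073 = \left(\frac{227}{3} - 3129\right) - 24073 = - \frac{9160}{3} - 24073 = - \frac{81379}{3}$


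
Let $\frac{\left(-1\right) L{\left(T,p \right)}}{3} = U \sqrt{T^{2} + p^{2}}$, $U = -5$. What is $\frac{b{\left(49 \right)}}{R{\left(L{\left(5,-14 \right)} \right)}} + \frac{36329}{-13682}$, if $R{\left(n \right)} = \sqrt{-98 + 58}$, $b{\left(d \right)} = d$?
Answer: $- \frac{36329}{13682} - \frac{49 i \sqrt{10}}{20} \approx -2.6552 - 7.7476 i$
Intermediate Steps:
$L{\left(T,p \right)} = 15 \sqrt{T^{2} + p^{2}}$ ($L{\left(T,p \right)} = - 3 \left(- 5 \sqrt{T^{2} + p^{2}}\right) = 15 \sqrt{T^{2} + p^{2}}$)
$R{\left(n \right)} = 2 i \sqrt{10}$ ($R{\left(n \right)} = \sqrt{-40} = 2 i \sqrt{10}$)
$\frac{b{\left(49 \right)}}{R{\left(L{\left(5,-14 \right)} \right)}} + \frac{36329}{-13682} = \frac{49}{2 i \sqrt{10}} + \frac{36329}{-13682} = 49 \left(- \frac{i \sqrt{10}}{20}\right) + 36329 \left(- \frac{1}{13682}\right) = - \frac{49 i \sqrt{10}}{20} - \frac{36329}{13682} = - \frac{36329}{13682} - \frac{49 i \sqrt{10}}{20}$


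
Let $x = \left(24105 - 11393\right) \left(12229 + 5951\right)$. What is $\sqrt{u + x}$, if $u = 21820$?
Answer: $2 \sqrt{57781495} \approx 15203.0$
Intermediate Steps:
$x = 231104160$ ($x = 12712 \cdot 18180 = 231104160$)
$\sqrt{u + x} = \sqrt{21820 + 231104160} = \sqrt{231125980} = 2 \sqrt{57781495}$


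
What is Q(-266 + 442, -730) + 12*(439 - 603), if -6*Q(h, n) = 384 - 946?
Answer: -5623/3 ≈ -1874.3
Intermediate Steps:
Q(h, n) = 281/3 (Q(h, n) = -(384 - 946)/6 = -⅙*(-562) = 281/3)
Q(-266 + 442, -730) + 12*(439 - 603) = 281/3 + 12*(439 - 603) = 281/3 + 12*(-164) = 281/3 - 1968 = -5623/3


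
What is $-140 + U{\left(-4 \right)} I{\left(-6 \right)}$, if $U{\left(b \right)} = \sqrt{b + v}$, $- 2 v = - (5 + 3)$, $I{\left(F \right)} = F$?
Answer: $-140$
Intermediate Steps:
$v = 4$ ($v = - \frac{\left(-1\right) \left(5 + 3\right)}{2} = - \frac{\left(-1\right) 8}{2} = \left(- \frac{1}{2}\right) \left(-8\right) = 4$)
$U{\left(b \right)} = \sqrt{4 + b}$ ($U{\left(b \right)} = \sqrt{b + 4} = \sqrt{4 + b}$)
$-140 + U{\left(-4 \right)} I{\left(-6 \right)} = -140 + \sqrt{4 - 4} \left(-6\right) = -140 + \sqrt{0} \left(-6\right) = -140 + 0 \left(-6\right) = -140 + 0 = -140$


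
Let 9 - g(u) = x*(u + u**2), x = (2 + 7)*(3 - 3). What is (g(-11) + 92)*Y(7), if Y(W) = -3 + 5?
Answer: 202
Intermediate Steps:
x = 0 (x = 9*0 = 0)
Y(W) = 2
g(u) = 9 (g(u) = 9 - 0*(u + u**2) = 9 - 1*0 = 9 + 0 = 9)
(g(-11) + 92)*Y(7) = (9 + 92)*2 = 101*2 = 202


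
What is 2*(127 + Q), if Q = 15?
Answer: 284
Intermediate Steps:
2*(127 + Q) = 2*(127 + 15) = 2*142 = 284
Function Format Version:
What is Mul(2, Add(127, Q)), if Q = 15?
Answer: 284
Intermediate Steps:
Mul(2, Add(127, Q)) = Mul(2, Add(127, 15)) = Mul(2, 142) = 284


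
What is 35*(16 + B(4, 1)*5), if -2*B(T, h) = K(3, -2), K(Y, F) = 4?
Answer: 210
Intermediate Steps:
B(T, h) = -2 (B(T, h) = -1/2*4 = -2)
35*(16 + B(4, 1)*5) = 35*(16 - 2*5) = 35*(16 - 10) = 35*6 = 210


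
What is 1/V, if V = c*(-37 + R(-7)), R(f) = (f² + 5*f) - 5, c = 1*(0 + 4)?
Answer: -1/112 ≈ -0.0089286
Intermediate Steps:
c = 4 (c = 1*4 = 4)
R(f) = -5 + f² + 5*f
V = -112 (V = 4*(-37 + (-5 + (-7)² + 5*(-7))) = 4*(-37 + (-5 + 49 - 35)) = 4*(-37 + 9) = 4*(-28) = -112)
1/V = 1/(-112) = -1/112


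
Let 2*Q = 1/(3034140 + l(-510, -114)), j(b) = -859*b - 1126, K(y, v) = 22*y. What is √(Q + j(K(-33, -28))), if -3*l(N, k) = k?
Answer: 3*√12995364272911321/433454 ≈ 788.99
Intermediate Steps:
l(N, k) = -k/3
j(b) = -1126 - 859*b
Q = 1/6068356 (Q = 1/(2*(3034140 - ⅓*(-114))) = 1/(2*(3034140 + 38)) = (½)/3034178 = (½)*(1/3034178) = 1/6068356 ≈ 1.6479e-7)
√(Q + j(K(-33, -28))) = √(1/6068356 + (-1126 - 18898*(-33))) = √(1/6068356 + (-1126 - 859*(-726))) = √(1/6068356 + (-1126 + 623634)) = √(1/6068356 + 622508) = √(3777600156849/6068356) = 3*√12995364272911321/433454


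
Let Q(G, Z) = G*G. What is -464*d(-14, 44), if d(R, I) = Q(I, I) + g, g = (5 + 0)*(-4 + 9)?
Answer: -909904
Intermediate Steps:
Q(G, Z) = G**2
g = 25 (g = 5*5 = 25)
d(R, I) = 25 + I**2 (d(R, I) = I**2 + 25 = 25 + I**2)
-464*d(-14, 44) = -464*(25 + 44**2) = -464*(25 + 1936) = -464*1961 = -909904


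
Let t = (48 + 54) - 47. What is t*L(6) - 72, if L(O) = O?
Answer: 258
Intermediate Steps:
t = 55 (t = 102 - 47 = 55)
t*L(6) - 72 = 55*6 - 72 = 330 - 72 = 258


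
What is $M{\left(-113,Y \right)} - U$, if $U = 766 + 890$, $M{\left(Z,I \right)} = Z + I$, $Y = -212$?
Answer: $-1981$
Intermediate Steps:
$M{\left(Z,I \right)} = I + Z$
$U = 1656$
$M{\left(-113,Y \right)} - U = \left(-212 - 113\right) - 1656 = -325 - 1656 = -1981$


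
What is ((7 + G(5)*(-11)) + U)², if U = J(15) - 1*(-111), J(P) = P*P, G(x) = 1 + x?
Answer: 76729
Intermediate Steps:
J(P) = P²
U = 336 (U = 15² - 1*(-111) = 225 + 111 = 336)
((7 + G(5)*(-11)) + U)² = ((7 + (1 + 5)*(-11)) + 336)² = ((7 + 6*(-11)) + 336)² = ((7 - 66) + 336)² = (-59 + 336)² = 277² = 76729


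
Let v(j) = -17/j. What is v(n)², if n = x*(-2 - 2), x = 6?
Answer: 289/576 ≈ 0.50174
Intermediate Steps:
n = -24 (n = 6*(-2 - 2) = 6*(-4) = -24)
v(n)² = (-17/(-24))² = (-17*(-1/24))² = (17/24)² = 289/576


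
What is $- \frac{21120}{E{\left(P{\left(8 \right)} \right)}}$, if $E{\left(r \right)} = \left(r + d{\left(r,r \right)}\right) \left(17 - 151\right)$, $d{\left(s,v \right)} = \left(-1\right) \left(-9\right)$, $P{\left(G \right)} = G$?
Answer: $\frac{10560}{1139} \approx 9.2713$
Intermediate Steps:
$d{\left(s,v \right)} = 9$
$E{\left(r \right)} = -1206 - 134 r$ ($E{\left(r \right)} = \left(r + 9\right) \left(17 - 151\right) = \left(9 + r\right) \left(-134\right) = -1206 - 134 r$)
$- \frac{21120}{E{\left(P{\left(8 \right)} \right)}} = - \frac{21120}{-1206 - 1072} = - \frac{21120}{-2278} = \left(-21120\right) \left(- \frac{1}{2278}\right) = \frac{10560}{1139}$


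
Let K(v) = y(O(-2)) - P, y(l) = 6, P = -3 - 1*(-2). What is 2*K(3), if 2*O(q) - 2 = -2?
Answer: 14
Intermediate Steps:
O(q) = 0 (O(q) = 1 + (½)*(-2) = 1 - 1 = 0)
P = -1 (P = -3 + 2 = -1)
K(v) = 7 (K(v) = 6 - 1*(-1) = 6 + 1 = 7)
2*K(3) = 2*7 = 14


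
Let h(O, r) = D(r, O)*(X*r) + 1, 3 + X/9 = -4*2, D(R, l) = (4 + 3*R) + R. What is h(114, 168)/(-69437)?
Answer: 11243231/69437 ≈ 161.92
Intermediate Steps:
D(R, l) = 4 + 4*R
X = -99 (X = -27 + 9*(-4*2) = -27 + 9*(-8) = -27 - 72 = -99)
h(O, r) = 1 - 99*r*(4 + 4*r) (h(O, r) = (4 + 4*r)*(-99*r) + 1 = -99*r*(4 + 4*r) + 1 = 1 - 99*r*(4 + 4*r))
h(114, 168)/(-69437) = (1 - 396*168*(1 + 168))/(-69437) = (1 - 396*168*169)*(-1/69437) = (1 - 11243232)*(-1/69437) = -11243231*(-1/69437) = 11243231/69437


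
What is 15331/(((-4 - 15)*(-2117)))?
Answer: 15331/40223 ≈ 0.38115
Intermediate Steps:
15331/(((-4 - 15)*(-2117))) = 15331/((-19*(-2117))) = 15331/40223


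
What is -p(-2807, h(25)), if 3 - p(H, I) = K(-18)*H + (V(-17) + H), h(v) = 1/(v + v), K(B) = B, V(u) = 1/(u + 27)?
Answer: 477161/10 ≈ 47716.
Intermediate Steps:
V(u) = 1/(27 + u)
h(v) = 1/(2*v)
p(H, I) = 29/10 + 17*H (p(H, I) = 3 - (-18*H + (1/(27 - 17) + H)) = 3 - (-18*H + (1/10 + H)) = 3 - (1/10 - 17*H) = 3 + (-1/10 + 17*H) = 29/10 + 17*H)
-p(-2807, h(25)) = -(29/10 + 17*(-2807)) = -(29/10 - 47719) = -1*(-477161/10) = 477161/10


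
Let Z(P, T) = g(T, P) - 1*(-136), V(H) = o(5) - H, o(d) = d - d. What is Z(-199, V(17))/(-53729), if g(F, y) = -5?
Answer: -131/53729 ≈ -0.0024382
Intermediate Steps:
o(d) = 0
V(H) = -H (V(H) = 0 - H = -H)
Z(P, T) = 131 (Z(P, T) = -5 - 1*(-136) = -5 + 136 = 131)
Z(-199, V(17))/(-53729) = 131/(-53729) = 131*(-1/53729) = -131/53729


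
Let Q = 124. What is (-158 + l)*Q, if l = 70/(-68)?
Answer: -335234/17 ≈ -19720.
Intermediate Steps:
l = -35/34 (l = 70*(-1/68) = -35/34 ≈ -1.0294)
(-158 + l)*Q = (-158 - 35/34)*124 = -5407/34*124 = -335234/17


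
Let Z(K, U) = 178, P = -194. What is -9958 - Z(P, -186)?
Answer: -10136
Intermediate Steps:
-9958 - Z(P, -186) = -9958 - 1*178 = -9958 - 178 = -10136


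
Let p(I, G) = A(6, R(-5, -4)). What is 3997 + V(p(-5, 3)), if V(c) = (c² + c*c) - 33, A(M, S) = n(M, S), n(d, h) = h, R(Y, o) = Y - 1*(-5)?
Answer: 3964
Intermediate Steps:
R(Y, o) = 5 + Y (R(Y, o) = Y + 5 = 5 + Y)
A(M, S) = S
p(I, G) = 0 (p(I, G) = 5 - 5 = 0)
V(c) = -33 + 2*c² (V(c) = (c² + c²) - 33 = 2*c² - 33 = -33 + 2*c²)
3997 + V(p(-5, 3)) = 3997 + (-33 + 2*0²) = 3997 + (-33 + 2*0) = 3997 + (-33 + 0) = 3997 - 33 = 3964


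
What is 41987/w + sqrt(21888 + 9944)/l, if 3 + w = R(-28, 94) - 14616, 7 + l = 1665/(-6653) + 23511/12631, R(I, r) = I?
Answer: -41987/14647 - 9886358*sqrt(7958)/26638249 ≈ -35.975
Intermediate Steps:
l = -26638249/4943179 (l = -7 + (1665/(-6653) + 23511/12631) = -7 + (1665*(-1/6653) + 23511*(1/12631)) = -7 + (-1665/6653 + 1383/743) = -7 + 7964004/4943179 = -26638249/4943179 ≈ -5.3889)
w = -14647 (w = -3 + (-28 - 14616) = -3 - 14644 = -14647)
41987/w + sqrt(21888 + 9944)/l = 41987/(-14647) + sqrt(21888 + 9944)/(-26638249/4943179) = 41987*(-1/14647) + sqrt(31832)*(-4943179/26638249) = -41987/14647 + (2*sqrt(7958))*(-4943179/26638249) = -41987/14647 - 9886358*sqrt(7958)/26638249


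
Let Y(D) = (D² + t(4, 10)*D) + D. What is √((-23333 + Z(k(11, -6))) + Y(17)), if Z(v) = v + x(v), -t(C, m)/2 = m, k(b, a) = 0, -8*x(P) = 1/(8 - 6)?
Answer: I*√373873/4 ≈ 152.86*I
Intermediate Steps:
x(P) = -1/16 (x(P) = -1/(8*(8 - 6)) = -⅛/2 = -⅛*½ = -1/16)
t(C, m) = -2*m
Y(D) = D² - 19*D (Y(D) = (D² + (-2*10)*D) + D = (D² - 20*D) + D = D² - 19*D)
Z(v) = -1/16 + v (Z(v) = v - 1/16 = -1/16 + v)
√((-23333 + Z(k(11, -6))) + Y(17)) = √((-23333 + (-1/16 + 0)) + 17*(-19 + 17)) = √((-23333 - 1/16) + 17*(-2)) = √(-373329/16 - 34) = √(-373873/16) = I*√373873/4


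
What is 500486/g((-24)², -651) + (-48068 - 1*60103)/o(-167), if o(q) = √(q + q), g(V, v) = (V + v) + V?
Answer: 500486/501 + 108171*I*√334/334 ≈ 998.97 + 5918.9*I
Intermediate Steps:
g(V, v) = v + 2*V
o(q) = √2*√q (o(q) = √(2*q) = √2*√q)
500486/g((-24)², -651) + (-48068 - 1*60103)/o(-167) = 500486/(-651 + 2*(-24)²) + (-48068 - 1*60103)/((√2*√(-167))) = 500486/(-651 + 2*576) + (-48068 - 60103)/((√2*(I*√167))) = 500486/(-651 + 1152) - 108171*(-I*√334/334) = 500486/501 - (-108171)*I*√334/334 = 500486*(1/501) + 108171*I*√334/334 = 500486/501 + 108171*I*√334/334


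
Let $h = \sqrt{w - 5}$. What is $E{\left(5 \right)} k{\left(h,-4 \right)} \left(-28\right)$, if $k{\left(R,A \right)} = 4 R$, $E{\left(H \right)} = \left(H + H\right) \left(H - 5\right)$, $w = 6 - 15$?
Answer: $0$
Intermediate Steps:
$w = -9$ ($w = 6 - 15 = -9$)
$E{\left(H \right)} = 2 H \left(-5 + H\right)$
$h = i \sqrt{14}$ ($h = \sqrt{-9 - 5} = \sqrt{-14} = i \sqrt{14} \approx 3.7417 i$)
$E{\left(5 \right)} k{\left(h,-4 \right)} \left(-28\right) = 2 \cdot 5 \left(-5 + 5\right) 4 i \sqrt{14} \left(-28\right) = 2 \cdot 5 \cdot 0 \cdot 4 i \sqrt{14} \left(-28\right) = 0 \cdot 4 i \sqrt{14} \left(-28\right) = 0 \left(-28\right) = 0$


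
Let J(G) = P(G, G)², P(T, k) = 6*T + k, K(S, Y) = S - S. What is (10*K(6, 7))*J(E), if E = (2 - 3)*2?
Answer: 0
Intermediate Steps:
K(S, Y) = 0
P(T, k) = k + 6*T
E = -2 (E = -1*2 = -2)
J(G) = 49*G² (J(G) = (G + 6*G)² = (7*G)² = 49*G²)
(10*K(6, 7))*J(E) = (10*0)*(49*(-2)²) = 0*(49*4) = 0*196 = 0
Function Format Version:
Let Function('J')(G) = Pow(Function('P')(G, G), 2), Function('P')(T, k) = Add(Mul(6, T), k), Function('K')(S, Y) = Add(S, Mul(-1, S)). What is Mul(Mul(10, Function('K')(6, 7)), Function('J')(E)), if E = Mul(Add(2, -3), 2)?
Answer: 0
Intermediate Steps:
Function('K')(S, Y) = 0
Function('P')(T, k) = Add(k, Mul(6, T))
E = -2 (E = Mul(-1, 2) = -2)
Function('J')(G) = Mul(49, Pow(G, 2)) (Function('J')(G) = Pow(Add(G, Mul(6, G)), 2) = Pow(Mul(7, G), 2) = Mul(49, Pow(G, 2)))
Mul(Mul(10, Function('K')(6, 7)), Function('J')(E)) = Mul(Mul(10, 0), Mul(49, Pow(-2, 2))) = Mul(0, Mul(49, 4)) = Mul(0, 196) = 0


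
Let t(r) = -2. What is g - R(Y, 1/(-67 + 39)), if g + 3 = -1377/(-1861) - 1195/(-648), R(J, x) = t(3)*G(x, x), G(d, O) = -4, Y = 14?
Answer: -10149017/1205928 ≈ -8.4159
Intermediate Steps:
R(J, x) = 8 (R(J, x) = -2*(-4) = 8)
g = -501593/1205928 (g = -3 + (-1377/(-1861) - 1195/(-648)) = -3 + (-1377*(-1/1861) - 1195*(-1/648)) = -3 + (1377/1861 + 1195/648) = -3 + 3116191/1205928 = -501593/1205928 ≈ -0.41594)
g - R(Y, 1/(-67 + 39)) = -501593/1205928 - 1*8 = -501593/1205928 - 8 = -10149017/1205928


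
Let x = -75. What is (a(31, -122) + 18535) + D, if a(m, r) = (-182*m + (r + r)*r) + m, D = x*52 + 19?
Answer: 38811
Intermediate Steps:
D = -3881 (D = -75*52 + 19 = -3900 + 19 = -3881)
a(m, r) = -181*m + 2*r² (a(m, r) = (-182*m + (2*r)*r) + m = (-182*m + 2*r²) + m = -181*m + 2*r²)
(a(31, -122) + 18535) + D = ((-181*31 + 2*(-122)²) + 18535) - 3881 = ((-5611 + 2*14884) + 18535) - 3881 = ((-5611 + 29768) + 18535) - 3881 = (24157 + 18535) - 3881 = 42692 - 3881 = 38811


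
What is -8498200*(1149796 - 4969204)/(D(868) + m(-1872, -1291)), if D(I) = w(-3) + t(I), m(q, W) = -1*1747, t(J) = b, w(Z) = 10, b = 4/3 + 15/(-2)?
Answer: -194748558393600/10459 ≈ -1.8620e+10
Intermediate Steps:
b = -37/6 (b = 4*(⅓) + 15*(-½) = 4/3 - 15/2 = -37/6 ≈ -6.1667)
t(J) = -37/6
m(q, W) = -1747
D(I) = 23/6 (D(I) = 10 - 37/6 = 23/6)
-8498200*(1149796 - 4969204)/(D(868) + m(-1872, -1291)) = -8498200*(1149796 - 4969204)/(23/6 - 1747) = -8498200/((-10459/6/(-3819408))) = -8498200/((-10459/6*(-1/3819408))) = -8498200/10459/22916448 = -8498200*22916448/10459 = -194748558393600/10459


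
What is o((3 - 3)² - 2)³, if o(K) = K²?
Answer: 64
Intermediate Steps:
o((3 - 3)² - 2)³ = (((3 - 3)² - 2)²)³ = ((0² - 2)²)³ = ((0 - 2)²)³ = ((-2)²)³ = 4³ = 64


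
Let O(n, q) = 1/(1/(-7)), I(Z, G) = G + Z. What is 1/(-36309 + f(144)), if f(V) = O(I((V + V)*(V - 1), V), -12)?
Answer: -1/36316 ≈ -2.7536e-5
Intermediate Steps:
O(n, q) = -7 (O(n, q) = 1/(-1/7) = -7)
f(V) = -7
1/(-36309 + f(144)) = 1/(-36309 - 7) = 1/(-36316) = -1/36316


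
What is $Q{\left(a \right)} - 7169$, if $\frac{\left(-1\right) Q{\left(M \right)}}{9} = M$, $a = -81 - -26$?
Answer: $-6674$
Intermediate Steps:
$a = -55$ ($a = -81 + 26 = -55$)
$Q{\left(M \right)} = - 9 M$
$Q{\left(a \right)} - 7169 = \left(-9\right) \left(-55\right) - 7169 = 495 - 7169 = -6674$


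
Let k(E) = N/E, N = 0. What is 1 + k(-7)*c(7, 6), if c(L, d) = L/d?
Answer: 1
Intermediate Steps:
k(E) = 0 (k(E) = 0/E = 0)
1 + k(-7)*c(7, 6) = 1 + 0*(7/6) = 1 + 0 = 1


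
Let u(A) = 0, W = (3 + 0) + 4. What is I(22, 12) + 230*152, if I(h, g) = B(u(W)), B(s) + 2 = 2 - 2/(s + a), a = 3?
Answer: 104878/3 ≈ 34959.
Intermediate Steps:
W = 7 (W = 3 + 4 = 7)
B(s) = -2/(3 + s) (B(s) = -2 + (2 - 2/(s + 3)) = -2 + (2 - 2/(3 + s)) = -2/(3 + s))
I(h, g) = -2/3 (I(h, g) = -2/(3 + 0) = -2/3)
I(22, 12) + 230*152 = -2/3 + 230*152 = -2/3 + 34960 = 104878/3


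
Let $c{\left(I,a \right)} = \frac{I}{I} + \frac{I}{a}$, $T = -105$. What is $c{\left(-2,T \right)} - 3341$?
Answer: $- \frac{350698}{105} \approx -3340.0$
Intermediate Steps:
$c{\left(I,a \right)} = 1 + \frac{I}{a}$
$c{\left(-2,T \right)} - 3341 = \frac{-2 - 105}{-105} - 3341 = \left(- \frac{1}{105}\right) \left(-107\right) - 3341 = \frac{107}{105} - 3341 = - \frac{350698}{105}$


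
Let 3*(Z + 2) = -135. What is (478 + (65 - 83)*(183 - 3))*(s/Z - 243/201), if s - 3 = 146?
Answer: 38087980/3149 ≈ 12095.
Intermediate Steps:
s = 149 (s = 3 + 146 = 149)
Z = -47 (Z = -2 + (⅓)*(-135) = -2 - 45 = -47)
(478 + (65 - 83)*(183 - 3))*(s/Z - 243/201) = (478 + (65 - 83)*(183 - 3))*(149/(-47) - 243/201) = (478 - 18*180)*(149*(-1/47) - 243*1/201) = (478 - 3240)*(-149/47 - 81/67) = -2762*(-13790/3149) = 38087980/3149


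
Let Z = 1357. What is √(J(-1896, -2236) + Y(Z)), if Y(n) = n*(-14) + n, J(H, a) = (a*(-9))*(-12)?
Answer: I*√259129 ≈ 509.05*I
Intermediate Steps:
J(H, a) = 108*a (J(H, a) = -9*a*(-12) = 108*a)
Y(n) = -13*n (Y(n) = -14*n + n = -13*n)
√(J(-1896, -2236) + Y(Z)) = √(108*(-2236) - 13*1357) = √(-241488 - 17641) = √(-259129) = I*√259129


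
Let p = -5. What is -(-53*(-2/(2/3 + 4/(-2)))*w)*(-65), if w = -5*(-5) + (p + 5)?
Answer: -258375/2 ≈ -1.2919e+5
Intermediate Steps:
w = 25 (w = -5*(-5) + (-5 + 5) = 25 + 0 = 25)
-(-53*(-2/(2/3 + 4/(-2)))*w)*(-65) = -(-53*(-2/(2/3 + 4/(-2)))*25)*(-65) = -(-53*(-2/(2*(⅓) + 4*(-½)))*25)*(-65) = -(-53*(-2/(⅔ - 2))*25)*(-65) = -(-53*(-2/(-4/3))*25)*(-65) = -(-53*(-2*(-¾))*25)*(-65) = -(-159*25/2)*(-65) = -(-53*75/2)*(-65) = -(-3975)*(-65)/2 = -1*258375/2 = -258375/2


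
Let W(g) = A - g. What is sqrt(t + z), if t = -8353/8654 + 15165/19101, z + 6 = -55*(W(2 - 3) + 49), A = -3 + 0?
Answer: I*sqrt(7866827060391415942)/55100018 ≈ 50.904*I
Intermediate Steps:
A = -3
W(g) = -3 - g
z = -2591 (z = -6 - 55*((-3 - (2 - 3)) + 49) = -6 - 55*((-3 - 1*(-1)) + 49) = -6 - 55*((-3 + 1) + 49) = -6 - 55*(-2 + 49) = -6 - 55*47 = -6 - 2585 = -2591)
t = -9437581/55100018 (t = -8353*1/8654 + 15165*(1/19101) = -8353/8654 + 5055/6367 = -9437581/55100018 ≈ -0.17128)
sqrt(t + z) = sqrt(-9437581/55100018 - 2591) = sqrt(-142773584219/55100018) = I*sqrt(7866827060391415942)/55100018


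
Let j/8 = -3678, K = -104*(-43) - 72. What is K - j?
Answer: 33824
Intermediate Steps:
K = 4400 (K = 4472 - 72 = 4400)
j = -29424 (j = 8*(-3678) = -29424)
K - j = 4400 - 1*(-29424) = 4400 + 29424 = 33824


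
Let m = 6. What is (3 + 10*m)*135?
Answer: 8505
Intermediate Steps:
(3 + 10*m)*135 = (3 + 10*6)*135 = (3 + 60)*135 = 63*135 = 8505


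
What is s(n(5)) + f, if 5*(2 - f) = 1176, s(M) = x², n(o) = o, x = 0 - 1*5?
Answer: -1041/5 ≈ -208.20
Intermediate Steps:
x = -5 (x = 0 - 5 = -5)
s(M) = 25 (s(M) = (-5)² = 25)
f = -1166/5 (f = 2 - ⅕*1176 = 2 - 1176/5 = -1166/5 ≈ -233.20)
s(n(5)) + f = 25 - 1166/5 = -1041/5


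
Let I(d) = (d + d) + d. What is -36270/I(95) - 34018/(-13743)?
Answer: -32584232/261117 ≈ -124.79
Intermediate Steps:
I(d) = 3*d (I(d) = 2*d + d = 3*d)
-36270/I(95) - 34018/(-13743) = -36270/(3*95) - 34018/(-13743) = -36270/285 - 34018*(-1/13743) = -36270*1/285 + 34018/13743 = -2418/19 + 34018/13743 = -32584232/261117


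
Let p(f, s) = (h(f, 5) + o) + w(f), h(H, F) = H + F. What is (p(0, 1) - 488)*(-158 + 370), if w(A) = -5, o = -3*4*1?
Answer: -106000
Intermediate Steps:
h(H, F) = F + H
o = -12 (o = -12*1 = -12)
p(f, s) = -12 + f (p(f, s) = ((5 + f) - 12) - 5 = (-7 + f) - 5 = -12 + f)
(p(0, 1) - 488)*(-158 + 370) = ((-12 + 0) - 488)*(-158 + 370) = (-12 - 488)*212 = -500*212 = -106000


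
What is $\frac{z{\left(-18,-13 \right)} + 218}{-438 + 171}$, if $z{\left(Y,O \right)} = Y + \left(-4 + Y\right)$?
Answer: $- \frac{2}{3} \approx -0.66667$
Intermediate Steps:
$z{\left(Y,O \right)} = -4 + 2 Y$
$\frac{z{\left(-18,-13 \right)} + 218}{-438 + 171} = \frac{\left(-4 + 2 \left(-18\right)\right) + 218}{-438 + 171} = \frac{\left(-4 - 36\right) + 218}{-267} = \left(-40 + 218\right) \left(- \frac{1}{267}\right) = 178 \left(- \frac{1}{267}\right) = - \frac{2}{3}$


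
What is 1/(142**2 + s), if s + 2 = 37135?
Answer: 1/57297 ≈ 1.7453e-5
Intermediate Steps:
s = 37133 (s = -2 + 37135 = 37133)
1/(142**2 + s) = 1/(142**2 + 37133) = 1/(20164 + 37133) = 1/57297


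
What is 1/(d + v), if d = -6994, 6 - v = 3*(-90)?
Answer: -1/6718 ≈ -0.00014885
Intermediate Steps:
v = 276 (v = 6 - 3*(-90) = 6 - 1*(-270) = 6 + 270 = 276)
1/(d + v) = 1/(-6994 + 276) = 1/(-6718) = -1/6718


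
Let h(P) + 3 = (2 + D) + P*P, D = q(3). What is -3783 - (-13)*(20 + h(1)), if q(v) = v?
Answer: -3484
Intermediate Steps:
D = 3
h(P) = 2 + P² (h(P) = -3 + ((2 + 3) + P*P) = -3 + (5 + P²) = 2 + P²)
-3783 - (-13)*(20 + h(1)) = -3783 - (-13)*(20 + (2 + 1²)) = -3783 - (-13)*(20 + (2 + 1)) = -3783 - (-13)*(20 + 3) = -3783 - (-13)*23 = -3783 - 1*(-299) = -3783 + 299 = -3484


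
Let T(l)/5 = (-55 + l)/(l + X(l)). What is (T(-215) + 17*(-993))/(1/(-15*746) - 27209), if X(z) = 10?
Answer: 7741812690/12483217151 ≈ 0.62018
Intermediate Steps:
T(l) = 5*(-55 + l)/(10 + l) (T(l) = 5*((-55 + l)/(l + 10)) = 5*((-55 + l)/(10 + l)) = 5*(-55 + l)/(10 + l))
(T(-215) + 17*(-993))/(1/(-15*746) - 27209) = (5*(-55 - 215)/(10 - 215) + 17*(-993))/(1/(-15*746) - 27209) = (5*(-270)/(-205) - 16881)/(1/(-11190) - 27209) = (5*(-1/205)*(-270) - 16881)/(-1/11190 - 27209) = (270/41 - 16881)/(-304468711/11190) = -691851/41*(-11190/304468711) = 7741812690/12483217151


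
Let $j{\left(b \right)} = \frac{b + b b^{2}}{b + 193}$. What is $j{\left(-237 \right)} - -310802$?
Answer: $\frac{13493789}{22} \approx 6.1335 \cdot 10^{5}$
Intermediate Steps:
$j{\left(b \right)} = \frac{b + b^{3}}{193 + b}$
$j{\left(-237 \right)} - -310802 = \frac{-237 + \left(-237\right)^{3}}{193 - 237} - -310802 = \frac{-237 - 13312053}{-44} + 310802 = \left(- \frac{1}{44}\right) \left(-13312290\right) + 310802 = \frac{6656145}{22} + 310802 = \frac{13493789}{22}$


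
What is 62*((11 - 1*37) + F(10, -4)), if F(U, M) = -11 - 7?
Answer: -2728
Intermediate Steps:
F(U, M) = -18
62*((11 - 1*37) + F(10, -4)) = 62*((11 - 1*37) - 18) = 62*((11 - 37) - 18) = 62*(-26 - 18) = 62*(-44) = -2728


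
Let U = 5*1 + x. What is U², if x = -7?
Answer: 4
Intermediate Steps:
U = -2 (U = 5*1 - 7 = 5 - 7 = -2)
U² = (-2)² = 4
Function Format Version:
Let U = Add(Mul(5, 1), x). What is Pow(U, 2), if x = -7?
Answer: 4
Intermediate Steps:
U = -2 (U = Add(Mul(5, 1), -7) = Add(5, -7) = -2)
Pow(U, 2) = Pow(-2, 2) = 4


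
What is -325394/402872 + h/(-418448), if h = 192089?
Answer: -26693468515/21072622832 ≈ -1.2667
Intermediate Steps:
-325394/402872 + h/(-418448) = -325394/402872 + 192089/(-418448) = -325394*1/402872 + 192089*(-1/418448) = -162697/201436 - 192089/418448 = -26693468515/21072622832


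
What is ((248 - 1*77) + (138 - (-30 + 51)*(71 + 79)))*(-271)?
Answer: 769911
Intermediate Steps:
((248 - 1*77) + (138 - (-30 + 51)*(71 + 79)))*(-271) = ((248 - 77) + (138 - 21*150))*(-271) = (171 + (138 - 1*3150))*(-271) = (171 + (138 - 3150))*(-271) = (171 - 3012)*(-271) = -2841*(-271) = 769911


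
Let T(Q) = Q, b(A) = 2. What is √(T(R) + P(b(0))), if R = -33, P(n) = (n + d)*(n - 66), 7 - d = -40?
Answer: I*√3169 ≈ 56.294*I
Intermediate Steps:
d = 47 (d = 7 - 1*(-40) = 7 + 40 = 47)
P(n) = (-66 + n)*(47 + n) (P(n) = (n + 47)*(n - 66) = (47 + n)*(-66 + n) = (-66 + n)*(47 + n))
√(T(R) + P(b(0))) = √(-33 + (-3102 + 2² - 19*2)) = √(-33 + (-3102 + 4 - 38)) = √(-33 - 3136) = √(-3169) = I*√3169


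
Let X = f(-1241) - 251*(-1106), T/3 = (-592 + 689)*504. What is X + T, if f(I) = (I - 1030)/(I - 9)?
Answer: 530339771/1250 ≈ 4.2427e+5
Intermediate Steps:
f(I) = (-1030 + I)/(-9 + I)
T = 146664 (T = 3*((-592 + 689)*504) = 3*(97*504) = 3*48888 = 146664)
X = 347009771/1250 (X = (-1030 - 1241)/(-9 - 1241) - 251*(-1106) = -2271/(-1250) + 277606 = -1/1250*(-2271) + 277606 = 2271/1250 + 277606 = 347009771/1250 ≈ 2.7761e+5)
X + T = 347009771/1250 + 146664 = 530339771/1250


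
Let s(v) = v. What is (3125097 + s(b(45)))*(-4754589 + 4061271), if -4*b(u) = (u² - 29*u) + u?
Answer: -4333106809557/2 ≈ -2.1666e+12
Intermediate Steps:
b(u) = 7*u - u²/4 (b(u) = -((u² - 29*u) + u)/4 = -(u² - 28*u)/4 = 7*u - u²/4)
(3125097 + s(b(45)))*(-4754589 + 4061271) = (3125097 + (¼)*45*(28 - 1*45))*(-4754589 + 4061271) = (3125097 + (¼)*45*(28 - 45))*(-693318) = (3125097 + (¼)*45*(-17))*(-693318) = (3125097 - 765/4)*(-693318) = (12499623/4)*(-693318) = -4333106809557/2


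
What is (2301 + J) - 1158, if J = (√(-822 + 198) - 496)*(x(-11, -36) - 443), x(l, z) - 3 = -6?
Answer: 222359 - 1784*I*√39 ≈ 2.2236e+5 - 11141.0*I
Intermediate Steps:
x(l, z) = -3 (x(l, z) = 3 - 6 = -3)
J = 221216 - 1784*I*√39 (J = (√(-822 + 198) - 496)*(-3 - 443) = (√(-624) - 496)*(-446) = (4*I*√39 - 496)*(-446) = (-496 + 4*I*√39)*(-446) = 221216 - 1784*I*√39 ≈ 2.2122e+5 - 11141.0*I)
(2301 + J) - 1158 = (2301 + (221216 - 1784*I*√39)) - 1158 = (223517 - 1784*I*√39) - 1158 = 222359 - 1784*I*√39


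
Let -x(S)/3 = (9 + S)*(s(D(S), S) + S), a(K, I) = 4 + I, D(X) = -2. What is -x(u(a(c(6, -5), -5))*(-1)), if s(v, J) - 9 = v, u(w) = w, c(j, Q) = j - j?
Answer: 240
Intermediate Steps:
c(j, Q) = 0
s(v, J) = 9 + v
x(S) = -3*(7 + S)*(9 + S) (x(S) = -3*(9 + S)*((9 - 2) + S) = -3*(9 + S)*(7 + S) = -3*(7 + S)*(9 + S))
-x(u(a(c(6, -5), -5))*(-1)) = -(-189 - 48*(4 - 5)*(-1) - 3*(4 - 5)²) = -(-189 - (-48)*(-1) - 3*(-1*(-1))²) = -(-189 - 48*1 - 3*1²) = -(-189 - 48 - 3*1) = -(-189 - 48 - 3) = -1*(-240) = 240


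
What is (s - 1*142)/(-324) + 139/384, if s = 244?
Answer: 163/3456 ≈ 0.047164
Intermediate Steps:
(s - 1*142)/(-324) + 139/384 = (244 - 1*142)/(-324) + 139/384 = (244 - 142)*(-1/324) + 139*(1/384) = 102*(-1/324) + 139/384 = -17/54 + 139/384 = 163/3456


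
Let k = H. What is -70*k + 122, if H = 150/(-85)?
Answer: 4174/17 ≈ 245.53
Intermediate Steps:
H = -30/17 (H = 150*(-1/85) = -30/17 ≈ -1.7647)
k = -30/17 ≈ -1.7647
-70*k + 122 = -70*(-30/17) + 122 = 2100/17 + 122 = 4174/17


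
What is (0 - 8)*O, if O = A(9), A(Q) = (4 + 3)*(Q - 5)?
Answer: -224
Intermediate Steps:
A(Q) = -35 + 7*Q (A(Q) = 7*(-5 + Q) = -35 + 7*Q)
O = 28 (O = -35 + 7*9 = -35 + 63 = 28)
(0 - 8)*O = (0 - 8)*28 = -8*28 = -224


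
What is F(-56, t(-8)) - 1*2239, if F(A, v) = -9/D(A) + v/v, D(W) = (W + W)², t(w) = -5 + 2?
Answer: -28073481/12544 ≈ -2238.0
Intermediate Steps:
t(w) = -3
D(W) = 4*W² (D(W) = (2*W)² = 4*W²)
F(A, v) = 1 - 9/(4*A²) (F(A, v) = -9*1/(4*A²) + v/v = -9/(4*A²) + 1 = 1 - 9/(4*A²))
F(-56, t(-8)) - 1*2239 = (1 - 9/4/(-56)²) - 1*2239 = (1 - 9/4*1/3136) - 2239 = (1 - 9/12544) - 2239 = 12535/12544 - 2239 = -28073481/12544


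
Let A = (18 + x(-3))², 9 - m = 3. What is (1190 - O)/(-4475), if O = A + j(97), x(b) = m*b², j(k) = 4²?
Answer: 802/895 ≈ 0.89609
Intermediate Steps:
j(k) = 16
m = 6 (m = 9 - 1*3 = 9 - 3 = 6)
x(b) = 6*b²
A = 5184 (A = (18 + 6*(-3)²)² = (18 + 6*9)² = (18 + 54)² = 72² = 5184)
O = 5200 (O = 5184 + 16 = 5200)
(1190 - O)/(-4475) = (1190 - 1*5200)/(-4475) = (1190 - 5200)*(-1/4475) = -4010*(-1/4475) = 802/895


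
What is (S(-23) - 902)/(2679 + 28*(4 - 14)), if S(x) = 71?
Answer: -831/2399 ≈ -0.34639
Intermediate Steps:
(S(-23) - 902)/(2679 + 28*(4 - 14)) = (71 - 902)/(2679 + 28*(4 - 14)) = -831/(2679 + 28*(-10)) = -831/(2679 - 280) = -831/2399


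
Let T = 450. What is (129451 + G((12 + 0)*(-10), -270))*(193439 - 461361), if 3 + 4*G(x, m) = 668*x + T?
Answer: -58687108451/2 ≈ -2.9344e+10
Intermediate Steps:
G(x, m) = 447/4 + 167*x (G(x, m) = -3/4 + (668*x + 450)/4 = -3/4 + (450 + 668*x)/4 = -3/4 + (225/2 + 167*x) = 447/4 + 167*x)
(129451 + G((12 + 0)*(-10), -270))*(193439 - 461361) = (129451 + (447/4 + 167*((12 + 0)*(-10))))*(193439 - 461361) = (129451 + (447/4 + 167*(12*(-10))))*(-267922) = (129451 + (447/4 + 167*(-120)))*(-267922) = (129451 + (447/4 - 20040))*(-267922) = (129451 - 79713/4)*(-267922) = (438091/4)*(-267922) = -58687108451/2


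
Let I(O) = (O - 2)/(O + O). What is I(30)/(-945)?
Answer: -1/2025 ≈ -0.00049383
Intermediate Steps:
I(O) = (-2 + O)/(2*O) (I(O) = (-2 + O)/((2*O)) = (-2 + O)*(1/(2*O)) = (-2 + O)/(2*O))
I(30)/(-945) = ((1/2)*(-2 + 30)/30)/(-945) = ((1/2)*(1/30)*28)*(-1/945) = (7/15)*(-1/945) = -1/2025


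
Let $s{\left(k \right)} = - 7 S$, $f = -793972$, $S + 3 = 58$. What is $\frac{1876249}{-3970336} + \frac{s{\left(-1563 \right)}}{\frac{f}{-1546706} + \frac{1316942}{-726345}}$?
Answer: $\frac{214316345974885710739}{724697737907359904} \approx 295.73$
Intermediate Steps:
$S = 55$ ($S = -3 + 58 = 55$)
$s{\left(k \right)} = -385$ ($s{\left(k \right)} = \left(-7\right) 55 = -385$)
$\frac{1876249}{-3970336} + \frac{s{\left(-1563 \right)}}{\frac{f}{-1546706} + \frac{1316942}{-726345}} = \frac{1876249}{-3970336} - \frac{385}{- \frac{793972}{-1546706} + \frac{1316942}{-726345}} = 1876249 \left(- \frac{1}{3970336}\right) - \frac{385}{\left(-793972\right) \left(- \frac{1}{1546706}\right) + 1316942 \left(- \frac{1}{726345}\right)} = - \frac{1876249}{3970336} - \frac{385}{\frac{396986}{773353} - \frac{1316942}{726345}} = - \frac{1876249}{3970336} - \frac{385}{- \frac{730112250356}{561721084785}} = - \frac{1876249}{3970336} - - \frac{216262617642225}{730112250356} = - \frac{1876249}{3970336} + \frac{216262617642225}{730112250356} = \frac{214316345974885710739}{724697737907359904}$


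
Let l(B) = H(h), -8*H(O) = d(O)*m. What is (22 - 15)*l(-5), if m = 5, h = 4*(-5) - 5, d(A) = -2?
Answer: 35/4 ≈ 8.7500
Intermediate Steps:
h = -25 (h = -20 - 5 = -25)
H(O) = 5/4 (H(O) = -(-1)*5/4 = -1/8*(-10) = 5/4)
l(B) = 5/4
(22 - 15)*l(-5) = (22 - 15)*(5/4) = 7*(5/4) = 35/4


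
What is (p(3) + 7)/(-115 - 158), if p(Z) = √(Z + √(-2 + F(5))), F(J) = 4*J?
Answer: -1/39 - √(3 + 3*√2)/273 ≈ -0.035499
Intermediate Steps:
p(Z) = √(Z + 3*√2) (p(Z) = √(Z + √(-2 + 4*5)) = √(Z + √(-2 + 20)) = √(Z + √18) = √(Z + 3*√2))
(p(3) + 7)/(-115 - 158) = (√(3 + 3*√2) + 7)/(-115 - 158) = (7 + √(3 + 3*√2))/(-273) = (7 + √(3 + 3*√2))*(-1/273) = -1/39 - √(3 + 3*√2)/273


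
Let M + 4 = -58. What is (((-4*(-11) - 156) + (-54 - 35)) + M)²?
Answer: 69169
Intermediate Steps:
M = -62 (M = -4 - 58 = -62)
(((-4*(-11) - 156) + (-54 - 35)) + M)² = (((-4*(-11) - 156) + (-54 - 35)) - 62)² = (((44 - 156) - 89) - 62)² = ((-112 - 89) - 62)² = (-201 - 62)² = (-263)² = 69169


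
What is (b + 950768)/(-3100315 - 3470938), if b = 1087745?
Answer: -2038513/6571253 ≈ -0.31022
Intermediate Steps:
(b + 950768)/(-3100315 - 3470938) = (1087745 + 950768)/(-3100315 - 3470938) = 2038513/(-6571253) = 2038513*(-1/6571253) = -2038513/6571253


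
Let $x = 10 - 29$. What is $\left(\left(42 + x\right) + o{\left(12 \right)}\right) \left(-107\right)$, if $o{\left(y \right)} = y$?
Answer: $-3745$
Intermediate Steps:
$x = -19$
$\left(\left(42 + x\right) + o{\left(12 \right)}\right) \left(-107\right) = \left(\left(42 - 19\right) + 12\right) \left(-107\right) = \left(23 + 12\right) \left(-107\right) = 35 \left(-107\right) = -3745$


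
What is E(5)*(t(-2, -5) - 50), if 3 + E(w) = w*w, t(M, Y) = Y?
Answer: -1210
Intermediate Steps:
E(w) = -3 + w² (E(w) = -3 + w*w = -3 + w²)
E(5)*(t(-2, -5) - 50) = (-3 + 5²)*(-5 - 50) = (-3 + 25)*(-55) = 22*(-55) = -1210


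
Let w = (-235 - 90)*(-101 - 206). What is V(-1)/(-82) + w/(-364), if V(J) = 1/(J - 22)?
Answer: -7237511/26404 ≈ -274.11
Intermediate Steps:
V(J) = 1/(-22 + J)
w = 99775 (w = -325*(-307) = 99775)
V(-1)/(-82) + w/(-364) = 1/(-22 - 1*(-82)) + 99775/(-364) = -1/82/(-23) + 99775*(-1/364) = -1/23*(-1/82) - 7675/28 = 1/1886 - 7675/28 = -7237511/26404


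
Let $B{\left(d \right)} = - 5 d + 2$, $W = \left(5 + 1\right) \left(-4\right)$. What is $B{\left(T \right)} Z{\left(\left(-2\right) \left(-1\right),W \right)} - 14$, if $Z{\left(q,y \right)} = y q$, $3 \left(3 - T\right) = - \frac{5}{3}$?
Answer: $\frac{2230}{3} \approx 743.33$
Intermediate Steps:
$W = -24$ ($W = 6 \left(-4\right) = -24$)
$T = \frac{32}{9}$ ($T = 3 - \frac{\left(-5\right) \frac{1}{3}}{3} = 3 - - \frac{5}{9} = 3 + \frac{5}{9} = \frac{32}{9} \approx 3.5556$)
$B{\left(d \right)} = 2 - 5 d$
$Z{\left(q,y \right)} = q y$
$B{\left(T \right)} Z{\left(\left(-2\right) \left(-1\right),W \right)} - 14 = \left(2 - \frac{160}{9}\right) \left(-2\right) \left(-1\right) \left(-24\right) - 14 = \left(2 - \frac{160}{9}\right) 2 \left(-24\right) - 14 = \left(- \frac{142}{9}\right) \left(-48\right) - 14 = \frac{2272}{3} - 14 = \frac{2230}{3}$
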